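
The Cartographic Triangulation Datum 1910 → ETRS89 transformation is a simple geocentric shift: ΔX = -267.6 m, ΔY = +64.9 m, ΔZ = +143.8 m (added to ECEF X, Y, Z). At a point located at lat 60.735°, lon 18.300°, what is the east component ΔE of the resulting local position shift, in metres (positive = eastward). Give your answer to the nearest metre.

At φ = 60.735°, λ = 18.300°: sin φ = 0.872368, cos φ = 0.488850, sin λ = 0.313992, cos λ = 0.949425.
ΔE = −sin λ·ΔX + cos λ·ΔY = −(0.313992)·(-267.6) + (0.949425)·(64.9) = 145.64 m.

ΔE = 146 m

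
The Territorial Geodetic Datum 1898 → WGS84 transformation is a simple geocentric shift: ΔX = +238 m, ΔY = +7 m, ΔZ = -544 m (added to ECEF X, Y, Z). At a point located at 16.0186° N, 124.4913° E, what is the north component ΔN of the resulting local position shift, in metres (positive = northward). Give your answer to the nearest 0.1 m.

The local north axis is (−sin φ cos λ, −sin φ sin λ, cos φ), giving ΔN = 37.191 − 1.592 − 522.878 = -487.28 m.

ΔN = -487.3 m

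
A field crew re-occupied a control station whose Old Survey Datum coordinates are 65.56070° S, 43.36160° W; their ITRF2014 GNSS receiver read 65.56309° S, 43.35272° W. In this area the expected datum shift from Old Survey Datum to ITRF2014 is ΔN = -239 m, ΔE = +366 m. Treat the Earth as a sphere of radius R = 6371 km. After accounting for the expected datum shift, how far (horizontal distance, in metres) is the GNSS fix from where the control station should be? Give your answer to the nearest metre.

50 m

Observed coordinate differences: Δφ = -0.00239°, Δλ = +0.00888°.
Converting to metres (1° lat = 111195 m, cos φ = 0.413729): observed ΔN = -265.8 m, observed ΔE = 408.5 m.
Subtracting the expected shift leaves a residual of -265.8 − (-239) = -26.8 m north and 408.5 − (366) = 42.5 m east.
Residual distance = √((-26.8)² + 42.5²) = 50.2 m.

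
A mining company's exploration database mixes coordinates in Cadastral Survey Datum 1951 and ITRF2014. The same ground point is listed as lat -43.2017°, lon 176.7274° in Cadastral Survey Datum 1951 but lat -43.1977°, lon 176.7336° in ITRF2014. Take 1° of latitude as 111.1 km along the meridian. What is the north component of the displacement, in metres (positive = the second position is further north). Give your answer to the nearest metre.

Δφ = -43.1977° − -43.2017° = +0.0040°; Δλ = 176.7336° − 176.7274° = +0.0062°.
ΔN = Δφ × 111100 = 444.4 m; ΔE = Δλ × 111100 × cos(-43.2017°) = +0.0062 × 111100 × 0.728948 = 502.1 m.

ΔN = 444 m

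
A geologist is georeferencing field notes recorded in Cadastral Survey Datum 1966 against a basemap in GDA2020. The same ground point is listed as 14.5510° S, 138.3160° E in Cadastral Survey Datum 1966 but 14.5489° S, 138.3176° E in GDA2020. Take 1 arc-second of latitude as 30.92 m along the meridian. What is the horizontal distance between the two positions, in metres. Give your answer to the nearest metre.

290 m

Δφ = -14.5489° − -14.5510° = +0.0021°; Δλ = 138.3176° − 138.3160° = +0.0016°.
1° of latitude = 3600 × 30.92 = 111312 m.
ΔN = Δφ × 111312 = 233.8 m; ΔE = Δλ × 111312 × cos(-14.5510°) = +0.0016 × 111312 × 0.967924 = 172.4 m.
Distance = √(ΔE² + ΔN²) = √(172.4² + 233.8²) = 290.4 m.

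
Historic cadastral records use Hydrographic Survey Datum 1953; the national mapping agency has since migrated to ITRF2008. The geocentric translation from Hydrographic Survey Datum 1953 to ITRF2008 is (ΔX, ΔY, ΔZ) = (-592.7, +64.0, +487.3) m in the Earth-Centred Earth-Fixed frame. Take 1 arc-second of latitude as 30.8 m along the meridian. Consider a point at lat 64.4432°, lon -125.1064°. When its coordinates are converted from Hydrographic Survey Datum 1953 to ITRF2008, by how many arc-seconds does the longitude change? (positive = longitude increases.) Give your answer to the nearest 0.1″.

Δλ = -39.3″

sin φ = 0.902158, cos φ = 0.431406, sin λ = -0.818085, cos λ = -0.575097.
East component: ΔE = −sin λ·ΔX + cos λ·ΔY = −(-0.818085)(-592.7) + (-0.575097)(64.0) = -521.69 m.
1° of latitude spans 3600 × 30.80 = 110880 m; at latitude φ, 1° of longitude spans that × cos φ = 47834.3 m, so Δλ = -521.69 / 47834.3 × 3600 = -39.262″.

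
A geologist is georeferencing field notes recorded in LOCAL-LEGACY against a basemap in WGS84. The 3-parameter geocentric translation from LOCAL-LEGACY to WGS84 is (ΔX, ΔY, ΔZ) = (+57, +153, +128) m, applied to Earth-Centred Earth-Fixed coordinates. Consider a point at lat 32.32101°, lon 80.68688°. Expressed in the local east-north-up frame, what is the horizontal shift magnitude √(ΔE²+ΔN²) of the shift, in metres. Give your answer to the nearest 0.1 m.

38.7 m

The local east axis at (φ, λ) is (−sin λ, cos λ, 0), so ΔE = −sin(80.68688°)·57 + cos(80.68688°)·153 = -31.49 m.
The local north axis is (−sin φ cos λ, −sin φ sin λ, cos φ), giving ΔN = -4.932 − 80.725 + 108.168 = 22.51 m.
Horizontal magnitude = √(ΔE² + ΔN²) = √((-31.49)² + 22.51²) = 38.71 m.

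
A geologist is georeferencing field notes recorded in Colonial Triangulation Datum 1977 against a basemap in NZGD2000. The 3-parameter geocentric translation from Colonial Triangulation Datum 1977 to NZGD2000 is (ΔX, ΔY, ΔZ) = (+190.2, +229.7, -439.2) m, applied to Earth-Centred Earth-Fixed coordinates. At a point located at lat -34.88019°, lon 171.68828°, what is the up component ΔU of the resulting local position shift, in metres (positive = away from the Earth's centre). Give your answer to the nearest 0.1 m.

ΔU = 124.0 m

The local up (radial) axis is (cos φ cos λ, cos φ sin λ, sin φ), giving ΔU = -154.392 + 27.240 + 251.162 = 124.01 m.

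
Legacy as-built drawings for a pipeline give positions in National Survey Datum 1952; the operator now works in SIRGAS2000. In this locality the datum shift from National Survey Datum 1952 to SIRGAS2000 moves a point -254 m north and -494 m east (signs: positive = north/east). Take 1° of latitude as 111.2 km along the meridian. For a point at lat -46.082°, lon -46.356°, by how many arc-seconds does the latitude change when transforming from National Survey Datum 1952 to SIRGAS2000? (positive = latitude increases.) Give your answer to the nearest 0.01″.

Δφ = -8.22″

1° of latitude = 111.2 km, so Δφ = -254.0 / 111200 = -0.0022842° = -8.223″.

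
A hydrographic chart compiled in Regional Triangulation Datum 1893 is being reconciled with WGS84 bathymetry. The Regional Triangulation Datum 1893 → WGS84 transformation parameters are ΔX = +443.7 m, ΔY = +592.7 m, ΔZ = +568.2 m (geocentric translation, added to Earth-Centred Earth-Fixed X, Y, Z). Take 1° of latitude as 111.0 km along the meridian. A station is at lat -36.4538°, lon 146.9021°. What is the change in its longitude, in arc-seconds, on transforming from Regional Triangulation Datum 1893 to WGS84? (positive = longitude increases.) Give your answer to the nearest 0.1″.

sin φ = -0.594174, cos φ = 0.804336, sin λ = 0.546071, cos λ = -0.837739.
East component: ΔE = −sin λ·ΔX + cos λ·ΔY = −(0.546071)(443.7) + (-0.837739)(592.7) = -738.82 m.
1° of latitude spans 111000 m; at latitude φ, 1° of longitude spans that × cos φ = 89281.3 m, so Δλ = -738.82 / 89281.3 × 3600 = -29.791″.

Δλ = -29.8″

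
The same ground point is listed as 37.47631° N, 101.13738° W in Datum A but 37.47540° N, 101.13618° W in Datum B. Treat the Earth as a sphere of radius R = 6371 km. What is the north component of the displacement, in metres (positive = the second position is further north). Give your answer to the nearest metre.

Δφ = 37.47540° − 37.47631° = -0.00091°; Δλ = -101.13618° − -101.13738° = +0.00120°.
1° along a meridian = πR/180 = 111195 m.
ΔN = Δφ × 111195 = -101.2 m; ΔE = Δλ × 111195 × cos(37.47631°) = +0.00120 × 111195 × 0.793605 = 105.9 m.

ΔN = -101 m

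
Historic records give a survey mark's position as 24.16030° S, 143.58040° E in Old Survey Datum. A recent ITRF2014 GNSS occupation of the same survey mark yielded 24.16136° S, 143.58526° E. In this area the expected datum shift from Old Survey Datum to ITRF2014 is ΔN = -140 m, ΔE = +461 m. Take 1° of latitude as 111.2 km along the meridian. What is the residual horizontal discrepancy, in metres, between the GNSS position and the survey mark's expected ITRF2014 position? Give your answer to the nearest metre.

39 m

Observed coordinate differences: Δφ = -0.00106°, Δλ = +0.00486°.
Converting to metres (1° lat = 111200 m, cos φ = 0.912404): observed ΔN = -117.9 m, observed ΔE = 493.1 m.
Subtracting the expected shift leaves a residual of -117.9 − (-140) = 22.1 m north and 493.1 − (461) = 32.1 m east.
Residual distance = √(22.1² + 32.1²) = 39.0 m.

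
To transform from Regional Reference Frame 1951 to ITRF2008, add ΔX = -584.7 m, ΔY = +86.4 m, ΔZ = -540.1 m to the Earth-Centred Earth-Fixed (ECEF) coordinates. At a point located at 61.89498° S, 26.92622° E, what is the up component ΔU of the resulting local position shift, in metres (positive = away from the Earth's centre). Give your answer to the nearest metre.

At φ = -61.89498°, λ = 26.92622°: sin φ = -0.882086, cos φ = 0.471089, sin λ = 0.452843, cos λ = 0.891590.
ΔU = cos φ cos λ·ΔX + cos φ sin λ·ΔY + sin φ·ΔZ = (0.471089)(0.891590)(-584.7) + (0.471089)(0.452843)(86.4) + (-0.882086)(-540.1) = 249.26 m.

ΔU = 249 m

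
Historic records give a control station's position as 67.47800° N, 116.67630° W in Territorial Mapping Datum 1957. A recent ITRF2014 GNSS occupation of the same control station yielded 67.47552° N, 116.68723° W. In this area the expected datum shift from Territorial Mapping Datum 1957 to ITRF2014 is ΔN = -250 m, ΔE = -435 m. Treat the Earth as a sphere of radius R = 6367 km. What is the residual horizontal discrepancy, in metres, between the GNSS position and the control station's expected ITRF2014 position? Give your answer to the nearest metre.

Observed coordinate differences: Δφ = -0.00248°, Δλ = -0.01093°.
Converting to metres (1° lat = 111125 m, cos φ = 0.383038): observed ΔN = -275.6 m, observed ΔE = -465.2 m.
Subtracting the expected shift leaves a residual of -275.6 − (-250) = -25.6 m north and -465.2 − (-435) = -30.2 m east.
Residual distance = √((-25.6)² + (-30.2)²) = 39.6 m.

40 m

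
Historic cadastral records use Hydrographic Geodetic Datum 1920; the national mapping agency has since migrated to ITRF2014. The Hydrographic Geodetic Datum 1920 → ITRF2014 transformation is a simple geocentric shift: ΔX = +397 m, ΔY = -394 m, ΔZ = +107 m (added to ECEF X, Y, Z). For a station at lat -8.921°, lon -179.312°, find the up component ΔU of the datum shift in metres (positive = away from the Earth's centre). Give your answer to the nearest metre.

ΔU = -404 m

At φ = -8.921°, λ = -179.312°: sin φ = -0.155072, cos φ = 0.987903, sin λ = -0.012008, cos λ = -0.999928.
ΔU = cos φ cos λ·ΔX + cos φ sin λ·ΔY + sin φ·ΔZ = (0.987903)(-0.999928)(397) + (0.987903)(-0.012008)(-394) + (-0.155072)(107) = -404.09 m.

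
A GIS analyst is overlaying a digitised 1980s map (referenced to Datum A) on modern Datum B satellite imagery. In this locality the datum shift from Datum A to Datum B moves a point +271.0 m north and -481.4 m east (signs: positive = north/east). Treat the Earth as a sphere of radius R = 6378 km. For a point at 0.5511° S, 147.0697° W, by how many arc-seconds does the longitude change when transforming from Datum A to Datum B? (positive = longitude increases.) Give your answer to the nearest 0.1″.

At latitude -0.5511°, cos φ = 0.999954.
One radian of longitude at latitude φ spans R cos φ, so Δλ = ΔE / (R cos φ) = -481.4 / (6378000 × 0.999954) = -7.5482e-05 rad = -15.569″.

Δλ = -15.6″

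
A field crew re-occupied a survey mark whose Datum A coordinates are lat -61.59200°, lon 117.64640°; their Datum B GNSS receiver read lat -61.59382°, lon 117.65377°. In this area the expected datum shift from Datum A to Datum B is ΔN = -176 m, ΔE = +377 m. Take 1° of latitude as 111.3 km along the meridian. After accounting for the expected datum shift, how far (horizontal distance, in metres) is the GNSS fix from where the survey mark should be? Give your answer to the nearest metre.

Observed coordinate differences: Δφ = -0.00182°, Δλ = +0.00737°.
Converting to metres (1° lat = 111300 m, cos φ = 0.475747): observed ΔN = -202.6 m, observed ΔE = 390.2 m.
Subtracting the expected shift leaves a residual of -202.6 − (-176) = -26.6 m north and 390.2 − (377) = 13.2 m east.
Residual distance = √((-26.6)² + 13.2²) = 29.7 m.

30 m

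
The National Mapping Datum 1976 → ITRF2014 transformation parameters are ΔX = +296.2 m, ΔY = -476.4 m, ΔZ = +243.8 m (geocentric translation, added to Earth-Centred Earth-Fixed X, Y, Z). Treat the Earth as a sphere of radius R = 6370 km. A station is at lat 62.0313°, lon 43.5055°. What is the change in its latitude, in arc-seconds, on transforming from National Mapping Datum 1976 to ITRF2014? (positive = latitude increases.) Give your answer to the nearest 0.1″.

Δφ = 6.9″

sin φ = 0.883204, cos φ = 0.468989, sin λ = 0.688424, cos λ = 0.725308.
North component: ΔN = −sin φ cos λ·ΔX − sin φ sin λ·ΔY + cos φ·ΔZ = −(0.883204)(0.725308)(296.2) − (0.883204)(0.688424)(-476.4) + (0.468989)(243.8) = 214.26 m.
1° of latitude spans πR/180 = 111177 m, so Δφ = 214.26 / 111177 × 3600 = 6.938″.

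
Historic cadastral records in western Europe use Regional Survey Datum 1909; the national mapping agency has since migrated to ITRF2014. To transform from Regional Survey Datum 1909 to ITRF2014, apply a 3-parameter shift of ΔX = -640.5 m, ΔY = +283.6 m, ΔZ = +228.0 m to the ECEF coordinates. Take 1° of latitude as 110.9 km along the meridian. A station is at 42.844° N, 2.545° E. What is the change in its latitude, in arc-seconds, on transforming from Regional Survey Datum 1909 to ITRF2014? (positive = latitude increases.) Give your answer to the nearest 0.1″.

Δφ = 19.3″

sin φ = 0.680005, cos φ = 0.733208, sin λ = 0.044404, cos λ = 0.999014.
North component: ΔN = −sin φ cos λ·ΔX − sin φ sin λ·ΔY + cos φ·ΔZ = −(0.680005)(0.999014)(-640.5) − (0.680005)(0.044404)(283.6) + (0.733208)(228.0) = 593.72 m.
1° of latitude spans 110900 m, so Δφ = 593.72 / 110900 × 3600 = 19.273″.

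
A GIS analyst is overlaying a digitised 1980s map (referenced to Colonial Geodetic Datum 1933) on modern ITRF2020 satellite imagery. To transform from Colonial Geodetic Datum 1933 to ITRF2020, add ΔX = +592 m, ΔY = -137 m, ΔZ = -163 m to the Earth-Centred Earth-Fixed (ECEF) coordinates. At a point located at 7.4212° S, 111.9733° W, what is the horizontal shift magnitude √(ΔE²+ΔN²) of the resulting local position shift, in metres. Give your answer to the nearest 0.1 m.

At φ = -7.4212°, λ = -111.9733°: sin φ = -0.129163, cos φ = 0.991623, sin λ = -0.927358, cos λ = -0.374174.
ΔE = −sin λ·ΔX + cos λ·ΔY = −(-0.927358)·(592) + (-0.374174)·(-137) = 600.26 m.
ΔN = −sin φ cos λ·ΔX − sin φ sin λ·ΔY + cos φ·ΔZ = −(-0.129163)(-0.374174)(592) − (-0.129163)(-0.927358)(-137) + (0.991623)(-163) = -173.84 m.
Horizontal magnitude = √(ΔE² + ΔN²) = √(600.26² + (-173.84)²) = 624.92 m.

624.9 m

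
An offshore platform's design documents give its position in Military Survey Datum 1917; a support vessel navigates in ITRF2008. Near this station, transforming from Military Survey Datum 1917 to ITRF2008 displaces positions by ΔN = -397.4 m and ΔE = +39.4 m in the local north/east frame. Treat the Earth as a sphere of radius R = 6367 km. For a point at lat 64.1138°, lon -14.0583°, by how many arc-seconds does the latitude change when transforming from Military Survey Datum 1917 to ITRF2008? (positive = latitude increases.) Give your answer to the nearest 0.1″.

On a sphere of radius R, 1 rad of latitude = R, so Δφ = ΔN / R = -397.4 / 6367000 = -6.2416e-05 rad = -12.874″.

Δφ = -12.9″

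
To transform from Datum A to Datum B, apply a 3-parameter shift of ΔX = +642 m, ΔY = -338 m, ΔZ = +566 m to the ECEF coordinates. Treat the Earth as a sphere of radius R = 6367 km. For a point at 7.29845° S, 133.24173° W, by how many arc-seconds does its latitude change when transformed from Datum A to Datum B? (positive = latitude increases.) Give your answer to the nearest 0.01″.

Δφ = 17.39″

sin φ = -0.127038, cos φ = 0.991898, sin λ = -0.728470, cos λ = -0.685078.
North component: ΔN = −sin φ cos λ·ΔX − sin φ sin λ·ΔY + cos φ·ΔZ = −(-0.127038)(-0.685078)(642) − (-0.127038)(-0.728470)(-338) + (0.991898)(566) = 536.82 m.
1° of latitude spans πR/180 = 111125 m, so Δφ = 536.82 / 111125 × 3600 = 17.391″.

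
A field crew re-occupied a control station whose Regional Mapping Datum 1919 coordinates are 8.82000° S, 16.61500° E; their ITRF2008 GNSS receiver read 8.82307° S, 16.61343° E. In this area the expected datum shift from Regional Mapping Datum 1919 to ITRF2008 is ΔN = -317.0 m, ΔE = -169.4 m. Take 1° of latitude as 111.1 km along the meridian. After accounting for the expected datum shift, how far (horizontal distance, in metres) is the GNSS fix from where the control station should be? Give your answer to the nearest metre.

Observed coordinate differences: Δφ = -0.00307°, Δλ = -0.00157°.
Converting to metres (1° lat = 111100 m, cos φ = 0.988175): observed ΔN = -341.1 m, observed ΔE = -172.4 m.
Subtracting the expected shift leaves a residual of -341.1 − (-317.0) = -24.1 m north and -172.4 − (-169.4) = -3.0 m east.
Residual distance = √((-24.1)² + (-3.0)²) = 24.3 m.

24 m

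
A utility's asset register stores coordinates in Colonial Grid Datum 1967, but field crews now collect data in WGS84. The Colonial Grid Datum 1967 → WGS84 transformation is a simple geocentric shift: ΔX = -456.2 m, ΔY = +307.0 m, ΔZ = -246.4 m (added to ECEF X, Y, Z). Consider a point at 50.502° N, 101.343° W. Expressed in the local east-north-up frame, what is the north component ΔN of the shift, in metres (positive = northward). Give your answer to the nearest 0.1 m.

ΔN = 6.3 m

The local north axis is (−sin φ cos λ, −sin φ sin λ, cos φ), giving ΔN = -69.237 + 232.268 − 156.723 = 6.31 m.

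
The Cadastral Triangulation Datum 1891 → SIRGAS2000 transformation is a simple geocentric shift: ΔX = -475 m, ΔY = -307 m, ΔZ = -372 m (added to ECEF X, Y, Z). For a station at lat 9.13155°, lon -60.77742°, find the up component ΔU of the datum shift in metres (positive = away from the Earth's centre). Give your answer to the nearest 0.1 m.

At φ = 9.13155°, λ = -60.77742°: sin φ = 0.158702, cos φ = 0.987327, sin λ = -0.872730, cos λ = 0.488204.
ΔU = cos φ cos λ·ΔX + cos φ sin λ·ΔY + sin φ·ΔZ = (0.987327)(0.488204)(-475) + (0.987327)(-0.872730)(-307) + (0.158702)(-372) = -23.46 m.

ΔU = -23.5 m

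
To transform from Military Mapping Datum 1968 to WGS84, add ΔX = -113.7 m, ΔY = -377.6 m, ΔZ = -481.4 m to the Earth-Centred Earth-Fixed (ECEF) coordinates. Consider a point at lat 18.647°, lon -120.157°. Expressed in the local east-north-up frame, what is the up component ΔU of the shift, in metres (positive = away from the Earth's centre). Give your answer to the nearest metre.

At φ = 18.647°, λ = -120.157°: sin φ = 0.319737, cos φ = 0.947506, sin λ = -0.864652, cos λ = -0.502371.
ΔU = cos φ cos λ·ΔX + cos φ sin λ·ΔY + sin φ·ΔZ = (0.947506)(-0.502371)(-113.7) + (0.947506)(-0.864652)(-377.6) + (0.319737)(-481.4) = 209.55 m.

ΔU = 210 m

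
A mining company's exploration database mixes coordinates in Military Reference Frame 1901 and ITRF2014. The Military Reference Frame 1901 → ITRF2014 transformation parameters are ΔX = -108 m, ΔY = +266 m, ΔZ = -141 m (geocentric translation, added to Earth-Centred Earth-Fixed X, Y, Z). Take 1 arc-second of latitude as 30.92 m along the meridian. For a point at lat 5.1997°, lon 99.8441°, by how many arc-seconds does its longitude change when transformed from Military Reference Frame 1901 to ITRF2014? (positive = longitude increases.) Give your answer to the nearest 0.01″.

Δλ = 1.98″

sin φ = 0.090627, cos φ = 0.995885, sin λ = 0.985277, cos λ = -0.170968.
East component: ΔE = −sin λ·ΔX + cos λ·ΔY = −(0.985277)(-108) + (-0.170968)(266) = 60.93 m.
1° of latitude spans 3600 × 30.92 = 111312 m; at latitude φ, 1° of longitude spans that × cos φ = 110853.9 m, so Δλ = 60.93 / 110853.9 × 3600 = 1.979″.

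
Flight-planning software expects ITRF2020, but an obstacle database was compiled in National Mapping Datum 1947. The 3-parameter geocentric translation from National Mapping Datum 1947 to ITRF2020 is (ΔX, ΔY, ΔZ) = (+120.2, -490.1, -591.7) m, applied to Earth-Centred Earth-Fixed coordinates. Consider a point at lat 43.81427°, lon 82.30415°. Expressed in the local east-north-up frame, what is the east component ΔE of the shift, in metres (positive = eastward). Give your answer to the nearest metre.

At φ = 43.81427°, λ = 82.30415°: sin φ = 0.692323, cos φ = 0.721588, sin λ = 0.990993, cos λ = 0.133914.
ΔE = −sin λ·ΔX + cos λ·ΔY = −(0.990993)·(120.2) + (0.133914)·(-490.1) = -184.75 m.

ΔE = -185 m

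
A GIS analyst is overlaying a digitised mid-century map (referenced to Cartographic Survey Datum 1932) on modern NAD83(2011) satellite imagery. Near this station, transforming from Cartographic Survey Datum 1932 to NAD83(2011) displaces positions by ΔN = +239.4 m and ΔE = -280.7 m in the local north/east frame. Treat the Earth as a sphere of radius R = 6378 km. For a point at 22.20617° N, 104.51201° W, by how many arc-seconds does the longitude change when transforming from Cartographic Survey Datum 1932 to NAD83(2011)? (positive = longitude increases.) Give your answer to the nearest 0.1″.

At latitude 22.20617°, cos φ = 0.925830.
One radian of longitude at latitude φ spans R cos φ, so Δλ = ΔE / (R cos φ) = -280.7 / (6378000 × 0.925830) = -4.7536e-05 rad = -9.805″.

Δλ = -9.8″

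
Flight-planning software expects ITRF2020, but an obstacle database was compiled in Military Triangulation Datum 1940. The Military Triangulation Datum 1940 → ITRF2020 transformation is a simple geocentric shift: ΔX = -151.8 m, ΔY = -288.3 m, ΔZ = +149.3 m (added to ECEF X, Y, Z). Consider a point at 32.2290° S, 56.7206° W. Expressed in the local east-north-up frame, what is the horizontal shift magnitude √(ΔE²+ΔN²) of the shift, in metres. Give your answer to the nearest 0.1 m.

The local east axis at (φ, λ) is (−sin λ, cos λ, 0), so ΔE = −sin(-56.7206°)·(-151.8) + cos(-56.7206°)·(-288.3) = -285.10 m.
The local north axis is (−sin φ cos λ, −sin φ sin λ, cos φ), giving ΔN = -44.422 + 128.537 + 126.296 = 210.41 m.
Horizontal magnitude = √(ΔE² + ΔN²) = √((-285.10)² + 210.41²) = 354.34 m.

354.3 m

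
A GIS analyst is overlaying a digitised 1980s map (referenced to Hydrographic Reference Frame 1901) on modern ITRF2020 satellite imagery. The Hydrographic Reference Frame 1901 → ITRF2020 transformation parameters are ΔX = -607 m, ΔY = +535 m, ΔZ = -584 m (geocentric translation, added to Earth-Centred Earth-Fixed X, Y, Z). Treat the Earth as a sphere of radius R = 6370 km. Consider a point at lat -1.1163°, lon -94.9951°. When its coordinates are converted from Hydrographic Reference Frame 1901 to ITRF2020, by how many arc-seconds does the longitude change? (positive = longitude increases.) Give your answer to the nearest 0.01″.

Δλ = -21.09″

sin φ = -0.019482, cos φ = 0.999810, sin λ = -0.996202, cos λ = -0.087071.
East component: ΔE = −sin λ·ΔX + cos λ·ΔY = −(-0.996202)(-607) + (-0.087071)(535) = -651.28 m.
1° of latitude spans πR/180 = 111177 m; at latitude φ, 1° of longitude spans that × cos φ = 111156.4 m, so Δλ = -651.28 / 111156.4 × 3600 = -21.093″.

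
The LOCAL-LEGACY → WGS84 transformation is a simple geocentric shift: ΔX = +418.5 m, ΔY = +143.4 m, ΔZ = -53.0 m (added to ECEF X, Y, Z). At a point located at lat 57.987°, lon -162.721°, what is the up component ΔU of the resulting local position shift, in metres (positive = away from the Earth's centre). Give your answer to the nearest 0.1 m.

At φ = 57.987°, λ = -162.721°: sin φ = 0.847928, cos φ = 0.530112, sin λ = -0.297025, cos λ = -0.954870.
ΔU = cos φ cos λ·ΔX + cos φ sin λ·ΔY + sin φ·ΔZ = (0.530112)(-0.954870)(418.5) + (0.530112)(-0.297025)(143.4) + (0.847928)(-53.0) = -279.36 m.

ΔU = -279.4 m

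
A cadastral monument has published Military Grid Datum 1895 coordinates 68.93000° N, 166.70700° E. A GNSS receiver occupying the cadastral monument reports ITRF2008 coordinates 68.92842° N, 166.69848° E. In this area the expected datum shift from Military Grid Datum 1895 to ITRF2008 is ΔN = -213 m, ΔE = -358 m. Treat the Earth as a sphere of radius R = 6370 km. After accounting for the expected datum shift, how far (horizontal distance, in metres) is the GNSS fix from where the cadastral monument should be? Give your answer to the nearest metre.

Observed coordinate differences: Δφ = -0.00158°, Δλ = -0.00852°.
Converting to metres (1° lat = 111177 m, cos φ = 0.359508): observed ΔN = -175.7 m, observed ΔE = -340.5 m.
Subtracting the expected shift leaves a residual of -175.7 − (-213) = 37.3 m north and -340.5 − (-358) = 17.5 m east.
Residual distance = √(37.3² + 17.5²) = 41.2 m.

41 m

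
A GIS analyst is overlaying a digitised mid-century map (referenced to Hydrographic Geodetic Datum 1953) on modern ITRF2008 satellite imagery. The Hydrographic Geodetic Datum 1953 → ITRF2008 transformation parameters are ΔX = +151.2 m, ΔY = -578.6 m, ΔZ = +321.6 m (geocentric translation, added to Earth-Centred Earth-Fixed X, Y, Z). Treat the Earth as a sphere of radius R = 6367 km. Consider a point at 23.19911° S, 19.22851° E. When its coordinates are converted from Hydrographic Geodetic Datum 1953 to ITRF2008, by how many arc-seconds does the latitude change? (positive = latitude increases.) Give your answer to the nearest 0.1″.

Δφ = 9.0″

sin φ = -0.393928, cos φ = 0.919141, sin λ = 0.329337, cos λ = 0.944213.
North component: ΔN = −sin φ cos λ·ΔX − sin φ sin λ·ΔY + cos φ·ΔZ = −(-0.393928)(0.944213)(151.2) − (-0.393928)(0.329337)(-578.6) + (0.919141)(321.6) = 276.77 m.
1° of latitude spans πR/180 = 111125 m, so Δφ = 276.77 / 111125 × 3600 = 8.966″.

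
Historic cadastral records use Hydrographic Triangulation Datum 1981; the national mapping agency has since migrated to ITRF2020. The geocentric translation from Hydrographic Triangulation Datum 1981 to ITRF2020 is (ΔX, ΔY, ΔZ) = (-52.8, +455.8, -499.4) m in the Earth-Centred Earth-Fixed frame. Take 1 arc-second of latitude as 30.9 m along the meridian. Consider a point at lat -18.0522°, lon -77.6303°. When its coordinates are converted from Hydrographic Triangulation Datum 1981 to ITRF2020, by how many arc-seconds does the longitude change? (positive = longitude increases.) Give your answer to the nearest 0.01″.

Δλ = 1.57″

sin φ = -0.309883, cos φ = 0.950775, sin λ = -0.976786, cos λ = 0.214219.
East component: ΔE = −sin λ·ΔX + cos λ·ΔY = −(-0.976786)(-52.8) + (0.214219)(455.8) = 46.07 m.
1° of latitude spans 3600 × 30.90 = 111240 m; at latitude φ, 1° of longitude spans that × cos φ = 105764.2 m, so Δλ = 46.07 / 105764.2 × 3600 = 1.568″.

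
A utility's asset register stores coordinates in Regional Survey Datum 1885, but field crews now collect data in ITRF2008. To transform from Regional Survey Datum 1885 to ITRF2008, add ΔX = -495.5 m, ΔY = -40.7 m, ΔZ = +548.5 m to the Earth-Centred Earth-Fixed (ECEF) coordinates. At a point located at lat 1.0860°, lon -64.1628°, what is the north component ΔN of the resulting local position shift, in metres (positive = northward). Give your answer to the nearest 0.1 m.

The local north axis is (−sin φ cos λ, −sin φ sin λ, cos φ), giving ΔN = 4.093 − 0.694 + 548.401 = 551.80 m.

ΔN = 551.8 m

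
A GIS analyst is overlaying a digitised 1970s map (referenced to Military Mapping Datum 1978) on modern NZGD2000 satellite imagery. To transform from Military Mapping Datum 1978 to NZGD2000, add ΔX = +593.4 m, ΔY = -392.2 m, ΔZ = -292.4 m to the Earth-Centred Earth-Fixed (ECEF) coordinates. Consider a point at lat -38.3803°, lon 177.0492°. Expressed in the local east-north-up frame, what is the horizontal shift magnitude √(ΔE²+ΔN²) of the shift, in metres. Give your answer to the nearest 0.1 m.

708.6 m

At φ = -38.3803°, λ = 177.0492°: sin φ = -0.620878, cos φ = 0.783907, sin λ = 0.051478, cos λ = -0.998674.
ΔE = −sin λ·ΔX + cos λ·ΔY = −(0.051478)·(593.4) + (-0.998674)·(-392.2) = 361.13 m.
ΔN = −sin φ cos λ·ΔX − sin φ sin λ·ΔY + cos φ·ΔZ = −(-0.620878)(-0.998674)(593.4) − (-0.620878)(0.051478)(-392.2) + (0.783907)(-292.4) = -609.69 m.
Horizontal magnitude = √(ΔE² + ΔN²) = √(361.13² + (-609.69)²) = 708.62 m.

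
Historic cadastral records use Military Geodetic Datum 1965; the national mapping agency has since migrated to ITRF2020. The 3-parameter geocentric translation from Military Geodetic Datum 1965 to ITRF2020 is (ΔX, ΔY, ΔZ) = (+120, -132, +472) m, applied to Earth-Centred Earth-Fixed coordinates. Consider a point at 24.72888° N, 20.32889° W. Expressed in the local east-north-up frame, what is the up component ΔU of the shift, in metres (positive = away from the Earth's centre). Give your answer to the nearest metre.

The local up (radial) axis is (cos φ cos λ, cos φ sin λ, sin φ), giving ΔU = 102.207 + 41.653 + 197.449 = 341.31 m.

ΔU = 341 m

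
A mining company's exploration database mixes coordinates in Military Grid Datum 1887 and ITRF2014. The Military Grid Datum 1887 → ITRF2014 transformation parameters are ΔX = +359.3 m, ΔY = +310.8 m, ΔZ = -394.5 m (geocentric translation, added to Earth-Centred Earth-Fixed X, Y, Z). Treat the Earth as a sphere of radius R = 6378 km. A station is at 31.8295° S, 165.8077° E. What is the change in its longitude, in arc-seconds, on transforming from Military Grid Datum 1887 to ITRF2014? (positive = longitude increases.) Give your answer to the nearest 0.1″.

Δλ = -14.8″

sin φ = -0.527393, cos φ = 0.849621, sin λ = 0.245177, cos λ = -0.969478.
East component: ΔE = −sin λ·ΔX + cos λ·ΔY = −(0.245177)(359.3) + (-0.969478)(310.8) = -389.41 m.
1° of latitude spans πR/180 = 111317 m; at latitude φ, 1° of longitude spans that × cos φ = 94577.4 m, so Δλ = -389.41 / 94577.4 × 3600 = -14.822″.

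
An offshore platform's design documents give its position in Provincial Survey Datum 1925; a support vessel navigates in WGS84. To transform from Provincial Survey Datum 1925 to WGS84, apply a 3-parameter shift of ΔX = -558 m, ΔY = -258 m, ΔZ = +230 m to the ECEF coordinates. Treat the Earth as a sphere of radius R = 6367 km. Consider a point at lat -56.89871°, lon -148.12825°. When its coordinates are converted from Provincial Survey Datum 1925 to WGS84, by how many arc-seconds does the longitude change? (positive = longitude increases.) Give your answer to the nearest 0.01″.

sin φ = -0.837706, cos φ = 0.546121, sin λ = -0.528020, cos λ = -0.849232.
East component: ΔE = −sin λ·ΔX + cos λ·ΔY = −(-0.528020)(-558) + (-0.849232)(-258) = -75.53 m.
1° of latitude spans πR/180 = 111125 m; at latitude φ, 1° of longitude spans that × cos φ = 60687.7 m, so Δλ = -75.53 / 60687.7 × 3600 = -4.481″.

Δλ = -4.48″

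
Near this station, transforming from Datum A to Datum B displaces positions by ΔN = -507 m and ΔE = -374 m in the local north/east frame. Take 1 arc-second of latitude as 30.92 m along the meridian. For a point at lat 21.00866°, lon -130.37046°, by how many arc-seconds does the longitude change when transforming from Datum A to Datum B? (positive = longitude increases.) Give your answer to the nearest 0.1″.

Δλ = -13.0″

At latitude 21.00866°, cos φ = 0.933526.
1″ of longitude at this latitude = 30.92 × cos φ = 28.8646 m, so Δλ = -374.0 / 28.8646 = -12.957″.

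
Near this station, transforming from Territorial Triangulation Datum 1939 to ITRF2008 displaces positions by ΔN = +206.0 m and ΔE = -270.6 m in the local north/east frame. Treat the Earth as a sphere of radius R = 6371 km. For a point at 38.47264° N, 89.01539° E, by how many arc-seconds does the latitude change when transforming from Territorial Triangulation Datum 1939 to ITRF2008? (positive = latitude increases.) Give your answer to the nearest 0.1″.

Δφ = 6.7″

On a sphere of radius R, 1 rad of latitude = R, so Δφ = ΔN / R = 206.0 / 6371000 = 3.2334e-05 rad = 6.669″.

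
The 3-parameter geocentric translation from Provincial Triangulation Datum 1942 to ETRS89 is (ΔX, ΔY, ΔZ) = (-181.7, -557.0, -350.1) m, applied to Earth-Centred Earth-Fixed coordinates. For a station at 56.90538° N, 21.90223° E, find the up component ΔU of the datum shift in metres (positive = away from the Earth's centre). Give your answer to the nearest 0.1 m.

At φ = 56.90538°, λ = 21.90223°: sin φ = 0.837770, cos φ = 0.546023, sin λ = 0.373024, cos λ = 0.927822.
ΔU = cos φ cos λ·ΔX + cos φ sin λ·ΔY + sin φ·ΔZ = (0.546023)(0.927822)(-181.7) + (0.546023)(0.373024)(-557.0) + (0.837770)(-350.1) = -498.80 m.

ΔU = -498.8 m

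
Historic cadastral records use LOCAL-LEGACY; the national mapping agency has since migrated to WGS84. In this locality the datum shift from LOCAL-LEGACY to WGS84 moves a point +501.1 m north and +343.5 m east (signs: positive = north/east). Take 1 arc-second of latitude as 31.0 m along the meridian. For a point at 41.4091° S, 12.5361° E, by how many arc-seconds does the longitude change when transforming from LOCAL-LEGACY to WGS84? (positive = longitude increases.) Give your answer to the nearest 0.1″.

Δλ = 14.8″

At latitude -41.4091°, cos φ = 0.750006.
1″ of longitude at this latitude = 31.00 × cos φ = 23.2502 m, so Δλ = 343.5 / 23.2502 = 14.774″.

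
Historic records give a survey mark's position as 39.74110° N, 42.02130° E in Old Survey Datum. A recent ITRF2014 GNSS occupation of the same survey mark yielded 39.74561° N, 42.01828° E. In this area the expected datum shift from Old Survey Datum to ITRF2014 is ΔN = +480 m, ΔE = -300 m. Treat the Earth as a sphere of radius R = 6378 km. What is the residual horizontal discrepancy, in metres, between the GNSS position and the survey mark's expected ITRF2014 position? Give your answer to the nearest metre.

Observed coordinate differences: Δφ = +0.00451°, Δλ = -0.00302°.
Converting to metres (1° lat = 111317 m, cos φ = 0.768941): observed ΔN = 502.0 m, observed ΔE = -258.5 m.
Subtracting the expected shift leaves a residual of 502.0 − (480) = 22.0 m north and -258.5 − (-300) = 41.5 m east.
Residual distance = √(22.0² + 41.5²) = 47.0 m.

47 m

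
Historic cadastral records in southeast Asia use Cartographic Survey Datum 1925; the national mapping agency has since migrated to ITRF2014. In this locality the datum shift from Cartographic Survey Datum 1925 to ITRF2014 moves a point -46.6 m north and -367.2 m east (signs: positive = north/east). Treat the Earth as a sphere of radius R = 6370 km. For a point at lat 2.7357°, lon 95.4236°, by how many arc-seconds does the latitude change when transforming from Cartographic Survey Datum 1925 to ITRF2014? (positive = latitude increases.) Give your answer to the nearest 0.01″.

On a sphere of radius R, 1 rad of latitude = R, so Δφ = ΔN / R = -46.6 / 6370000 = -7.3155e-06 rad = -1.509″.

Δφ = -1.51″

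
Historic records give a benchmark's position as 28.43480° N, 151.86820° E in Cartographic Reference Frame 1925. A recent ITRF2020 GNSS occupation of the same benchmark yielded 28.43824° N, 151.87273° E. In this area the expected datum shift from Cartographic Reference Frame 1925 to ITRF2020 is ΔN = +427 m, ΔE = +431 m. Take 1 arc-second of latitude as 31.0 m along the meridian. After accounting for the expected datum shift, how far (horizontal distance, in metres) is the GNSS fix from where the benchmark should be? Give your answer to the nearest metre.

45 m

Observed coordinate differences: Δφ = +0.00344°, Δλ = +0.00453°.
Converting to metres (1° lat = 111600 m, cos φ = 0.879360): observed ΔN = 383.9 m, observed ΔE = 444.6 m.
Subtracting the expected shift leaves a residual of 383.9 − (427) = -43.1 m north and 444.6 − (431) = 13.6 m east.
Residual distance = √((-43.1)² + 13.6²) = 45.2 m.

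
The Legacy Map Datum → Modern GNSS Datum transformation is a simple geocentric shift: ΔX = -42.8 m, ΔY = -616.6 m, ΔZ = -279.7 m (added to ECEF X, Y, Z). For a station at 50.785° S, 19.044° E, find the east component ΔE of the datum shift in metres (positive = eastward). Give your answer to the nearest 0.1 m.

ΔE = -568.9 m

At φ = -50.785°, λ = 19.044°: sin φ = -0.774779, cos φ = 0.632232, sin λ = 0.326294, cos λ = 0.945268.
ΔE = −sin λ·ΔX + cos λ·ΔY = −(0.326294)·(-42.8) + (0.945268)·(-616.6) = -568.89 m.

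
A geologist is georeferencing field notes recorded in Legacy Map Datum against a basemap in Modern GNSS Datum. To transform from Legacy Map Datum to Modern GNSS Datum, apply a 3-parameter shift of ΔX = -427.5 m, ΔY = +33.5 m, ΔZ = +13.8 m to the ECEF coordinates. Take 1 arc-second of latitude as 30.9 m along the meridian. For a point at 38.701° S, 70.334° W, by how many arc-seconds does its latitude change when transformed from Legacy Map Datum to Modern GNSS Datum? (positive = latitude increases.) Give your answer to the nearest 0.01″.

Δφ = -3.20″

sin φ = -0.625256, cos φ = 0.780419, sin λ = -0.941670, cos λ = 0.336537.
North component: ΔN = −sin φ cos λ·ΔX − sin φ sin λ·ΔY + cos φ·ΔZ = −(-0.625256)(0.336537)(-427.5) − (-0.625256)(-0.941670)(33.5) + (0.780419)(13.8) = -98.91 m.
1° of latitude spans 3600 × 30.90 = 111240 m, so Δφ = -98.91 / 111240 × 3600 = -3.201″.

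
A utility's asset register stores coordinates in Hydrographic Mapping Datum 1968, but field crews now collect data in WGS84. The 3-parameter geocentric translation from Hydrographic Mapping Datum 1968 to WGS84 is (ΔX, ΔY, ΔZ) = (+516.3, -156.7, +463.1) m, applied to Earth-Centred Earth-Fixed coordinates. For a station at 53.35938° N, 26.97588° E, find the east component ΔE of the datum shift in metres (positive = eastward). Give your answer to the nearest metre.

ΔE = -374 m

The local east axis at (φ, λ) is (−sin λ, cos λ, 0), so ΔE = −sin(26.97588°)·516.3 + cos(26.97588°)·(-156.7) = -373.85 m.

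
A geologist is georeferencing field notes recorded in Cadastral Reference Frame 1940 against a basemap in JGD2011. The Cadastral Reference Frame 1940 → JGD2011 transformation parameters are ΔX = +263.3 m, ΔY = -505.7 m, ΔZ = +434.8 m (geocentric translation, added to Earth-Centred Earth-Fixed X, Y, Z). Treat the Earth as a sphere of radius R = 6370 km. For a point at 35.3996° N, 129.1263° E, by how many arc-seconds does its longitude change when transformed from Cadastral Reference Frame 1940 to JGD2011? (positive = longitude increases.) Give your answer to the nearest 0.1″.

Δλ = 4.6″

sin φ = 0.579275, cos φ = 0.815132, sin λ = 0.775757, cos λ = -0.631032.
East component: ΔE = −sin λ·ΔX + cos λ·ΔY = −(0.775757)(263.3) + (-0.631032)(-505.7) = 114.86 m.
1° of latitude spans πR/180 = 111177 m; at latitude φ, 1° of longitude spans that × cos φ = 90624.3 m, so Δλ = 114.86 / 90624.3 × 3600 = 4.563″.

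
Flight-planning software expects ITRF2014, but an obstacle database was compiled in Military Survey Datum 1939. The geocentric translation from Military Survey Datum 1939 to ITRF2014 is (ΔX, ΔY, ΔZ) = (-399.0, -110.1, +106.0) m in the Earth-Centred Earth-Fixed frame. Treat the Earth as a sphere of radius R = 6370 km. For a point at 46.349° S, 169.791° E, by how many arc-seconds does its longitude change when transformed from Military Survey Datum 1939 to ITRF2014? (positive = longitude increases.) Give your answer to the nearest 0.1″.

sin φ = -0.723558, cos φ = 0.690264, sin λ = 0.177239, cos λ = -0.984168.
East component: ΔE = −sin λ·ΔX + cos λ·ΔY = −(0.177239)(-399.0) + (-0.984168)(-110.1) = 179.08 m.
1° of latitude spans πR/180 = 111177 m; at latitude φ, 1° of longitude spans that × cos φ = 76741.8 m, so Δλ = 179.08 / 76741.8 × 3600 = 8.401″.

Δλ = 8.4″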